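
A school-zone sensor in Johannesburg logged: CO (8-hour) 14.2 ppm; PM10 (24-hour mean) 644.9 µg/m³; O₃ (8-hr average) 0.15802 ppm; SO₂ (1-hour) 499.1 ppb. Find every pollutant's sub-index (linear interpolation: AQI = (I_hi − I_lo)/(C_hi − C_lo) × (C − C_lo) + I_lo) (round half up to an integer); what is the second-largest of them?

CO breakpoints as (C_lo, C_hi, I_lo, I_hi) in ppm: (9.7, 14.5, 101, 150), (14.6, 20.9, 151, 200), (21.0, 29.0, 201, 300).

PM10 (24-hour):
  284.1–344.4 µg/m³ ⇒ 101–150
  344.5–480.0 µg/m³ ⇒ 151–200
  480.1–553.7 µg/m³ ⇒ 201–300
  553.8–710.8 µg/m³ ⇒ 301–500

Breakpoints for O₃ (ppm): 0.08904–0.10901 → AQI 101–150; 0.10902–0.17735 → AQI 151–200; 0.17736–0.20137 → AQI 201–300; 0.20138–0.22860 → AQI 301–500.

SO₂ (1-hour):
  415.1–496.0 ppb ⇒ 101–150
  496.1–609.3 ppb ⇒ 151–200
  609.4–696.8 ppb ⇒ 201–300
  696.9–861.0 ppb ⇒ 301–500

186

CO 14.2: bracket 9.7–14.5 → index 101–150; slope 49/4.8, offset 4.5.
AQI = 101 + 49/4.8·4.5 ≈ 146.94 ⇒ 147.
PM10: 644.9 lies in 553.8–710.8, so I_lo=301, I_hi=500, C_lo=553.8, C_hi=710.8.
(500−301)/(710.8−553.8) × (644.9−553.8) + 301 = 199/157.0 × 91.1 + 301 ≈ 416.47 → 416.
O₃ 0.15802: bracket 0.10902–0.17735 → index 151–200; slope 49/0.06833, offset 0.04900.
AQI = 151 + 49/0.06833·0.04900 ≈ 186.14 ⇒ 186.
SO₂ 499.1: bracket 496.1–609.3 → index 151–200; slope 49/113.2, offset 3.0.
AQI = 151 + 49/113.2·3.0 ≈ 152.30 ⇒ 152.
Sub-indices: CO→147, PM10→416, O₃→186, SO₂→152. Ranked high→low: 416, 186, 152, 147. Second-highest sub-index = 186.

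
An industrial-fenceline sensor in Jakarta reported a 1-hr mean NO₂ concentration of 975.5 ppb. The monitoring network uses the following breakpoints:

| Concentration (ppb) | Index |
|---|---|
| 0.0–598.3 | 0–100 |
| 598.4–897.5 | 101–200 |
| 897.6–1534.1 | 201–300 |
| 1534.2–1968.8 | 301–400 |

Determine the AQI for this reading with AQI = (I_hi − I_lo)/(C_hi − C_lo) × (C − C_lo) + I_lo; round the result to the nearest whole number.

213

NO₂: 975.5 lies in 897.6–1534.1, so I_lo=201, I_hi=300, C_lo=897.6, C_hi=1534.1.
(300−201)/(1534.1−897.6) × (975.5−897.6) + 201 = 99/636.5 × 77.9 + 201 ≈ 213.12 → 213.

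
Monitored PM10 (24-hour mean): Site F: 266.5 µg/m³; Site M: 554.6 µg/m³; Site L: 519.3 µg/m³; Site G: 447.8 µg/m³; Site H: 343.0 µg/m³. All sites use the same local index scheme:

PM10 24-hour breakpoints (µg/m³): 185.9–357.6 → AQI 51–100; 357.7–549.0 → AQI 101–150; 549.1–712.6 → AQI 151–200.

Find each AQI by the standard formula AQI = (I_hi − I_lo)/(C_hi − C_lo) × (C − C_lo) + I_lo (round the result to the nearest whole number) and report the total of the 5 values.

589

Site F: 266.5 lies in 185.9–357.6, so I_lo=51, I_hi=100, C_lo=185.9, C_hi=357.6.
(100−51)/(357.6−185.9) × (266.5−185.9) + 51 = 49/171.7 × 80.6 + 51 ≈ 74.00 → 74.
Site M: 554.6 ∈ [549.1, 712.6] ↔ index [151, 200].
151 + (554.6−549.1)·(200−151)/(712.6−549.1) = 151 + 5.5·49/163.5 ≈ 152.65, so AQI = 153.
Site L 519.3: bracket 357.7–549.0 → index 101–150; slope 49/191.3, offset 161.6.
AQI = 101 + 49/191.3·161.6 ≈ 142.39 ⇒ 142.
Site G: 447.8 lies in 357.7–549.0, so I_lo=101, I_hi=150, C_lo=357.7, C_hi=549.0.
(150−101)/(549.0−357.7) × (447.8−357.7) + 101 = 49/191.3 × 90.1 + 101 ≈ 124.08 → 124.
Site H: row 185.9–357.6 (AQI 51–100). (100−51)·(343.0−185.9)/(357.6−185.9) + 51 = 49·157.1/171.7 + 51 ≈ 95.83 → 96.
AQIs: Site F=74, Site M=153, Site L=142, Site G=124, Site H=96. Sum = 74 + 153 + 142 + 124 + 96 = 589.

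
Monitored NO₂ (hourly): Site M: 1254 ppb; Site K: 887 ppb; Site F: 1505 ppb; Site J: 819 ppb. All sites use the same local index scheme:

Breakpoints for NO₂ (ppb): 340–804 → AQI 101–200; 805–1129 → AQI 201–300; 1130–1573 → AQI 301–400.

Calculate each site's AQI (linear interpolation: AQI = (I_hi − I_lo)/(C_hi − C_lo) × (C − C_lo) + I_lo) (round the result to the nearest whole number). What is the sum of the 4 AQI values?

Site M 1254: bracket 1130–1573 → index 301–400; slope 99/443, offset 124.
AQI = 301 + 99/443·124 ≈ 328.71 ⇒ 329.
Site K: 887 lies in 805–1129, so I_lo=201, I_hi=300, C_lo=805, C_hi=1129.
(300−201)/(1129−805) × (887−805) + 201 = 99/324 × 82 + 201 ≈ 226.06 → 226.
Site F: 1505 lies in 1130–1573, so I_lo=301, I_hi=400, C_lo=1130, C_hi=1573.
(400−301)/(1573−1130) × (1505−1130) + 301 = 99/443 × 375 + 301 ≈ 384.80 → 385.
Site J: row 805–1129 (AQI 201–300). (300−201)·(819−805)/(1129−805) + 201 = 99·14/324 + 201 ≈ 205.28 → 205.
AQIs: Site M=329, Site K=226, Site F=385, Site J=205. Sum = 329 + 226 + 385 + 205 = 1145.

1145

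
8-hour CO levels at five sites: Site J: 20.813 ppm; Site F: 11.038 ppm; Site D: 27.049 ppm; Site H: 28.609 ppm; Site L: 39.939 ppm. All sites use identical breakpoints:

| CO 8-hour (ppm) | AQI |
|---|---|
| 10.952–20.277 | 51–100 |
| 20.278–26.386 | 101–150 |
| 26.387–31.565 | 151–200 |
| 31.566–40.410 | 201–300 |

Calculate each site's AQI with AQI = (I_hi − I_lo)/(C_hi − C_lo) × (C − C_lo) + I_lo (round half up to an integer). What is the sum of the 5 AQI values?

780

Site J 20.813: bracket 20.278–26.386 → index 101–150; slope 49/6.108, offset 0.535.
AQI = 101 + 49/6.108·0.535 ≈ 105.29 ⇒ 105.
Site F: row 10.952–20.277 (AQI 51–100). (100−51)·(11.038−10.952)/(20.277−10.952) + 51 = 49·0.086/9.325 + 51 ≈ 51.45 → 51.
Site D: row 26.387–31.565 (AQI 151–200). (200−151)·(27.049−26.387)/(31.565−26.387) + 151 = 49·0.662/5.178 + 151 ≈ 157.26 → 157.
Site H: row 26.387–31.565 (AQI 151–200). (200−151)·(28.609−26.387)/(31.565−26.387) + 151 = 49·2.222/5.178 + 151 ≈ 172.03 → 172.
Site L: 39.939 lies in 31.566–40.410, so I_lo=201, I_hi=300, C_lo=31.566, C_hi=40.410.
(300−201)/(40.410−31.566) × (39.939−31.566) + 201 = 99/8.844 × 8.373 + 201 ≈ 294.73 → 295.
AQIs: Site J=105, Site F=51, Site D=157, Site H=172, Site L=295. Sum = 105 + 51 + 157 + 172 + 295 = 780.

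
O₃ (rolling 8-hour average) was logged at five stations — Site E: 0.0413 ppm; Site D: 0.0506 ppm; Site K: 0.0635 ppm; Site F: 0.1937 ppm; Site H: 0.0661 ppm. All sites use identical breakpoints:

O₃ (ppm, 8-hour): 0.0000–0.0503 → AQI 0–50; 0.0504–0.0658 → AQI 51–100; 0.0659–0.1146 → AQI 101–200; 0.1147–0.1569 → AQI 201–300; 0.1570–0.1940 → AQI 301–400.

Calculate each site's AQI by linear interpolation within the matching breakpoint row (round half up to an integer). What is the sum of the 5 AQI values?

Site E: row 0.0000–0.0503 (AQI 0–50). (50−0)·(0.0413−0.0000)/(0.0503−0.0000) + 0 = 50·0.0413/0.0503 + 0 ≈ 41.05 → 41.
Site D: 0.0506 ∈ [0.0504, 0.0658] ↔ index [51, 100].
51 + (0.0506−0.0504)·(100−51)/(0.0658−0.0504) = 51 + 0.0002·49/0.0154 ≈ 51.64, so AQI = 52.
Site K: row 0.0504–0.0658 (AQI 51–100). (100−51)·(0.0635−0.0504)/(0.0658−0.0504) + 51 = 49·0.0131/0.0154 + 51 ≈ 92.68 → 93.
Site F: 0.1937 lies in 0.1570–0.1940, so I_lo=301, I_hi=400, C_lo=0.1570, C_hi=0.1940.
(400−301)/(0.1940−0.1570) × (0.1937−0.1570) + 301 = 99/0.0370 × 0.0367 + 301 ≈ 399.20 → 399.
Site H: 0.0661 ∈ [0.0659, 0.1146] ↔ index [101, 200].
101 + (0.0661−0.0659)·(200−101)/(0.1146−0.0659) = 101 + 0.0002·99/0.0487 ≈ 101.41, so AQI = 101.
AQIs: Site E=41, Site D=52, Site K=93, Site F=399, Site H=101. Sum = 41 + 52 + 93 + 399 + 101 = 686.

686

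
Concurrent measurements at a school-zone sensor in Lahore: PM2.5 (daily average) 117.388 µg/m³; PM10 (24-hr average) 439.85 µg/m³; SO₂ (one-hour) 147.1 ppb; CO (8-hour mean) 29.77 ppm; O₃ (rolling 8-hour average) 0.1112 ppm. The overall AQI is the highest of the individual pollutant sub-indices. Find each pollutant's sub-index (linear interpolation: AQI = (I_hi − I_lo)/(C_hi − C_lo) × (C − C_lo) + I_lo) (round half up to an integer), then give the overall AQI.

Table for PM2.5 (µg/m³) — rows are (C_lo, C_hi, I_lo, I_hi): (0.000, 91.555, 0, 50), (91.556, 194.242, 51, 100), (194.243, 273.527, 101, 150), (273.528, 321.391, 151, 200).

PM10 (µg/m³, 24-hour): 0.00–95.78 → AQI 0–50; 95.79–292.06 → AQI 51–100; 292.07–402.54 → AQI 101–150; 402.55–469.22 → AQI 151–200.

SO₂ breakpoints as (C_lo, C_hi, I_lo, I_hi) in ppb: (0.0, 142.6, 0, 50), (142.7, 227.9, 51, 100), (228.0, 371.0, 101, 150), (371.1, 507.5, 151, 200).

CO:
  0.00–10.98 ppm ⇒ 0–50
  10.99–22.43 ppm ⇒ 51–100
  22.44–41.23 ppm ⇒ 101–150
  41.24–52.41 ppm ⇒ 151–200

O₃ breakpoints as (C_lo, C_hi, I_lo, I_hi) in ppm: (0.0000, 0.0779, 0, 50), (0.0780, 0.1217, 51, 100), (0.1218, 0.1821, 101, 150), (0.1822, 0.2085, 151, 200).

PM2.5: 117.388 ∈ [91.556, 194.242] ↔ index [51, 100].
51 + (117.388−91.556)·(100−51)/(194.242−91.556) = 51 + 25.832·49/102.686 ≈ 63.33, so AQI = 63.
PM10: 439.85 lies in 402.55–469.22, so I_lo=151, I_hi=200, C_lo=402.55, C_hi=469.22.
(200−151)/(469.22−402.55) × (439.85−402.55) + 151 = 49/66.67 × 37.30 + 151 ≈ 178.41 → 178.
SO₂: 147.1 ∈ [142.7, 227.9] ↔ index [51, 100].
51 + (147.1−142.7)·(100−51)/(227.9−142.7) = 51 + 4.4·49/85.2 ≈ 53.53, so AQI = 54.
CO: 29.77 lies in 22.44–41.23, so I_lo=101, I_hi=150, C_lo=22.44, C_hi=41.23.
(150−101)/(41.23−22.44) × (29.77−22.44) + 101 = 49/18.79 × 7.33 + 101 ≈ 120.11 → 120.
O₃: row 0.0780–0.1217 (AQI 51–100). (100−51)·(0.1112−0.0780)/(0.1217−0.0780) + 51 = 49·0.0332/0.0437 + 51 ≈ 88.23 → 88.
Sub-indices: PM2.5→63, PM10→178, SO₂→54, CO→120, O₃→88. Overall AQI = max = 178; dominant pollutant is PM10.

178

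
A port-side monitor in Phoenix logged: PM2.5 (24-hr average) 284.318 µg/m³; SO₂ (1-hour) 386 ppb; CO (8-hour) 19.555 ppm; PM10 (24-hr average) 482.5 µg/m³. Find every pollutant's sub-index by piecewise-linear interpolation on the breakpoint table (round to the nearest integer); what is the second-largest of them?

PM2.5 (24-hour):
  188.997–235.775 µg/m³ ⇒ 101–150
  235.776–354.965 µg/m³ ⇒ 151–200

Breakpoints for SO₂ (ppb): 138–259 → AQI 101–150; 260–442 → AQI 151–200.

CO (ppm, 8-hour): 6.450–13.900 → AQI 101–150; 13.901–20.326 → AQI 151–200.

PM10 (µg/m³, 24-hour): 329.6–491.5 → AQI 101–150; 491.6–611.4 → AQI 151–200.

185

PM2.5: 284.318 ∈ [235.776, 354.965] ↔ index [151, 200].
151 + (284.318−235.776)·(200−151)/(354.965−235.776) = 151 + 48.542·49/119.189 ≈ 170.96, so AQI = 171.
SO₂: row 260–442 (AQI 151–200). (200−151)·(386−260)/(442−260) + 151 = 49·126/182 + 151 ≈ 184.92 → 185.
CO: 19.555 ∈ [13.901, 20.326] ↔ index [151, 200].
151 + (19.555−13.901)·(200−151)/(20.326−13.901) = 151 + 5.654·49/6.425 ≈ 194.12, so AQI = 194.
PM10: row 329.6–491.5 (AQI 101–150). (150−101)·(482.5−329.6)/(491.5−329.6) + 101 = 49·152.9/161.9 + 101 ≈ 147.28 → 147.
Sub-indices: PM2.5→171, SO₂→185, CO→194, PM10→147. Ranked high→low: 194, 185, 171, 147. Second-highest sub-index = 185.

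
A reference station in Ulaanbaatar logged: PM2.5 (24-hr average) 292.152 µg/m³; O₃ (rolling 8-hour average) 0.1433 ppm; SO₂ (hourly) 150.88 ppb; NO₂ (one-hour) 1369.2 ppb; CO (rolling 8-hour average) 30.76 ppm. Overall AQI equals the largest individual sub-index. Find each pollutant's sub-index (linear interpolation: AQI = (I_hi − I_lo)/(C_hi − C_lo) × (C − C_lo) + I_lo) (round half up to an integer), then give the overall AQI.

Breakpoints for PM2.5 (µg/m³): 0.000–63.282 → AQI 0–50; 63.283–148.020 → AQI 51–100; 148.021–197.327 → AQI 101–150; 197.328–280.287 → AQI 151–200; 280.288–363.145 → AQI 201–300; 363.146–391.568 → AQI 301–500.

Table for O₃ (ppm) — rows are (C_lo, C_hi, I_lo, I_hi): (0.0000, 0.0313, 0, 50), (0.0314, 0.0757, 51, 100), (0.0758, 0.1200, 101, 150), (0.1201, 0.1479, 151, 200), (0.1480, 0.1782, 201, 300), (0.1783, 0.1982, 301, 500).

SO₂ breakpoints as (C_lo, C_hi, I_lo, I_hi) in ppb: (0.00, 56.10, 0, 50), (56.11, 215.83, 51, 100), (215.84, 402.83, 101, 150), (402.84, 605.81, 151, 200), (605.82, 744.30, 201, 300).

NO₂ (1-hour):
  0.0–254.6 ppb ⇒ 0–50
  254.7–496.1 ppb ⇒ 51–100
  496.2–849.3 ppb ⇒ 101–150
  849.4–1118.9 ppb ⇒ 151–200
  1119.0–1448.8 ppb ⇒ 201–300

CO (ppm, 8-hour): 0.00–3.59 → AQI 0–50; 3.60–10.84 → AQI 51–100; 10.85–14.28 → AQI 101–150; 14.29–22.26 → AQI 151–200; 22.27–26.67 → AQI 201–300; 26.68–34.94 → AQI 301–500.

PM2.5: 292.152 lies in 280.288–363.145, so I_lo=201, I_hi=300, C_lo=280.288, C_hi=363.145.
(300−201)/(363.145−280.288) × (292.152−280.288) + 201 = 99/82.857 × 11.864 + 201 ≈ 215.18 → 215.
O₃: 0.1433 lies in 0.1201–0.1479, so I_lo=151, I_hi=200, C_lo=0.1201, C_hi=0.1479.
(200−151)/(0.1479−0.1201) × (0.1433−0.1201) + 151 = 49/0.0278 × 0.0232 + 151 ≈ 191.89 → 192.
SO₂: 150.88 lies in 56.11–215.83, so I_lo=51, I_hi=100, C_lo=56.11, C_hi=215.83.
(100−51)/(215.83−56.11) × (150.88−56.11) + 51 = 49/159.72 × 94.77 + 51 ≈ 80.07 → 80.
NO₂: 1369.2 lies in 1119.0–1448.8, so I_lo=201, I_hi=300, C_lo=1119.0, C_hi=1448.8.
(300−201)/(1448.8−1119.0) × (1369.2−1119.0) + 201 = 99/329.8 × 250.2 + 201 ≈ 276.11 → 276.
CO: 30.76 lies in 26.68–34.94, so I_lo=301, I_hi=500, C_lo=26.68, C_hi=34.94.
(500−301)/(34.94−26.68) × (30.76−26.68) + 301 = 199/8.26 × 4.08 + 301 ≈ 399.30 → 399.
Sub-indices: PM2.5→215, O₃→192, SO₂→80, NO₂→276, CO→399. Overall AQI = max = 399; dominant pollutant is CO.

399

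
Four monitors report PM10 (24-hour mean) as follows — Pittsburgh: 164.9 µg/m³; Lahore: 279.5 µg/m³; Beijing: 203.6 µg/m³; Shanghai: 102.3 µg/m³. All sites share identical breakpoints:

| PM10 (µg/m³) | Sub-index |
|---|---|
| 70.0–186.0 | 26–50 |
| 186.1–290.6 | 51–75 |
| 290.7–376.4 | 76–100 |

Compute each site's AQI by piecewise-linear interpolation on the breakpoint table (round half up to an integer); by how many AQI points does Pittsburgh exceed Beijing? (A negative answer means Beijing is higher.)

Pittsburgh 164.9: bracket 70.0–186.0 → index 26–50; slope 24/116.0, offset 94.9.
AQI = 26 + 24/116.0·94.9 ≈ 45.63 ⇒ 46.
Lahore: 279.5 lies in 186.1–290.6, so I_lo=51, I_hi=75, C_lo=186.1, C_hi=290.6.
(75−51)/(290.6−186.1) × (279.5−186.1) + 51 = 24/104.5 × 93.4 + 51 ≈ 72.45 → 72.
Beijing: 203.6 lies in 186.1–290.6, so I_lo=51, I_hi=75, C_lo=186.1, C_hi=290.6.
(75−51)/(290.6−186.1) × (203.6−186.1) + 51 = 24/104.5 × 17.5 + 51 ≈ 55.02 → 55.
Shanghai: 102.3 lies in 70.0–186.0, so I_lo=26, I_hi=50, C_lo=70.0, C_hi=186.0.
(50−26)/(186.0−70.0) × (102.3−70.0) + 26 = 24/116.0 × 32.3 + 26 ≈ 32.68 → 33.
AQIs: Pittsburgh=46, Lahore=72, Beijing=55, Shanghai=33. Pittsburgh (46) − Beijing (55) = -9.

-9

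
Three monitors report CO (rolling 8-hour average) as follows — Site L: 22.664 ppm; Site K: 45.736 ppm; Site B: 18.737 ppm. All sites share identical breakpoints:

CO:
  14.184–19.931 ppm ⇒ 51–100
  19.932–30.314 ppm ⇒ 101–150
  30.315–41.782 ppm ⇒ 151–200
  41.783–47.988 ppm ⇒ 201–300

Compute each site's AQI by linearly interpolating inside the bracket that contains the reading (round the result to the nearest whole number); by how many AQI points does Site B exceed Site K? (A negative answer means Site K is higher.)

Site L: row 19.932–30.314 (AQI 101–150). (150−101)·(22.664−19.932)/(30.314−19.932) + 101 = 49·2.732/10.382 + 101 ≈ 113.89 → 114.
Site K: 45.736 lies in 41.783–47.988, so I_lo=201, I_hi=300, C_lo=41.783, C_hi=47.988.
(300−201)/(47.988−41.783) × (45.736−41.783) + 201 = 99/6.205 × 3.953 + 201 ≈ 264.07 → 264.
Site B 18.737: bracket 14.184–19.931 → index 51–100; slope 49/5.747, offset 4.553.
AQI = 51 + 49/5.747·4.553 ≈ 89.82 ⇒ 90.
AQIs: Site L=114, Site K=264, Site B=90. Site B (90) − Site K (264) = -174.

-174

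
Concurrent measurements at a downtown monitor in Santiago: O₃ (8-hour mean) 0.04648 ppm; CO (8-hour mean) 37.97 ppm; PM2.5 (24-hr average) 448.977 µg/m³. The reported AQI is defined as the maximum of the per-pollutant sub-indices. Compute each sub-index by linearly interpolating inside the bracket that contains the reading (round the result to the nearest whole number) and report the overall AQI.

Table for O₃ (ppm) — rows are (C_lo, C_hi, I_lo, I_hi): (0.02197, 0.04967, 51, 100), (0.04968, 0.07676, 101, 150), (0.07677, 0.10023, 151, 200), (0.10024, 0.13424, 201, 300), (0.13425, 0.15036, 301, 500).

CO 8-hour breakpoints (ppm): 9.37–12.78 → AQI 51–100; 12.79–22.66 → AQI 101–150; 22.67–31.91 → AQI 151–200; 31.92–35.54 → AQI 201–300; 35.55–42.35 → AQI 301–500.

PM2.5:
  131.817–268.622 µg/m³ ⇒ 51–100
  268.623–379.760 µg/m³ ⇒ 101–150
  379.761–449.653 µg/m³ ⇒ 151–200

O₃: 0.04648 ∈ [0.02197, 0.04967] ↔ index [51, 100].
51 + (0.04648−0.02197)·(100−51)/(0.04967−0.02197) = 51 + 0.02451·49/0.02770 ≈ 94.36, so AQI = 94.
CO: 37.97 ∈ [35.55, 42.35] ↔ index [301, 500].
301 + (37.97−35.55)·(500−301)/(42.35−35.55) = 301 + 2.42·199/6.80 ≈ 371.82, so AQI = 372.
PM2.5: row 379.761–449.653 (AQI 151–200). (200−151)·(448.977−379.761)/(449.653−379.761) + 151 = 49·69.216/69.892 + 151 ≈ 199.53 → 200.
Sub-indices: O₃→94, CO→372, PM2.5→200. Overall AQI = max = 372; dominant pollutant is CO.

372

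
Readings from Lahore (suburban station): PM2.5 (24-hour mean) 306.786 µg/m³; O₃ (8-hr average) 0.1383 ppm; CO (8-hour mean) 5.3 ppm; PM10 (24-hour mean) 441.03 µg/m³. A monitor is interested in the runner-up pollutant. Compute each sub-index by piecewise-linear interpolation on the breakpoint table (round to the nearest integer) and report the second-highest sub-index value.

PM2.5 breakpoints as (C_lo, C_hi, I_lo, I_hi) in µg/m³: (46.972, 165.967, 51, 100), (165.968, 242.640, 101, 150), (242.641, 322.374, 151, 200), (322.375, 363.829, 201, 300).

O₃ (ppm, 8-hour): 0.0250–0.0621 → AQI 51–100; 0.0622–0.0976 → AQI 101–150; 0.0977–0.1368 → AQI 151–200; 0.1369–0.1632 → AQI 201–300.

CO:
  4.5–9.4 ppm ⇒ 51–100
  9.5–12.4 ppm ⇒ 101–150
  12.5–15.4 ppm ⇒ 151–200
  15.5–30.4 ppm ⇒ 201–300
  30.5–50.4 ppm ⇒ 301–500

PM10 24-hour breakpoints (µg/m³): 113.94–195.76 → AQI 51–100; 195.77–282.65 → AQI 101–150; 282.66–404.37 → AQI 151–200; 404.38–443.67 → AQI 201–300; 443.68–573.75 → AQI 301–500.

206

PM2.5: 306.786 lies in 242.641–322.374, so I_lo=151, I_hi=200, C_lo=242.641, C_hi=322.374.
(200−151)/(322.374−242.641) × (306.786−242.641) + 151 = 49/79.733 × 64.145 + 151 ≈ 190.42 → 190.
O₃: 0.1383 ∈ [0.1369, 0.1632] ↔ index [201, 300].
201 + (0.1383−0.1369)·(300−201)/(0.1632−0.1369) = 201 + 0.0014·99/0.0263 ≈ 206.27, so AQI = 206.
CO 5.3: bracket 4.5–9.4 → index 51–100; slope 49/4.9, offset 0.8.
AQI = 51 + 49/4.9·0.8 ≈ 59.00 ⇒ 59.
PM10 441.03: bracket 404.38–443.67 → index 201–300; slope 99/39.29, offset 36.65.
AQI = 201 + 99/39.29·36.65 ≈ 293.35 ⇒ 293.
Sub-indices: PM2.5→190, O₃→206, CO→59, PM10→293. Ranked high→low: 293, 206, 190, 59. Second-highest sub-index = 206.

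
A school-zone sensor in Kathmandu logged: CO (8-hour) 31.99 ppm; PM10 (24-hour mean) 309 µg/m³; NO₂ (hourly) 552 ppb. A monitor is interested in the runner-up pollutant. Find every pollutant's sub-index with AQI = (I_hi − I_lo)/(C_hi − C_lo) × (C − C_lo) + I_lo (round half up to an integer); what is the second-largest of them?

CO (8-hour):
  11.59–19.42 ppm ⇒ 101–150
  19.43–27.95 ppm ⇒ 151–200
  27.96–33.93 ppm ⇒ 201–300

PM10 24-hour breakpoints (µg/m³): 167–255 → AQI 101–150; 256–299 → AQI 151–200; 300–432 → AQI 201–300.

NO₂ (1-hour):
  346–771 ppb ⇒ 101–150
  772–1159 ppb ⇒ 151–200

208

CO: 31.99 ∈ [27.96, 33.93] ↔ index [201, 300].
201 + (31.99−27.96)·(300−201)/(33.93−27.96) = 201 + 4.03·99/5.97 ≈ 267.83, so AQI = 268.
PM10 309: bracket 300–432 → index 201–300; slope 99/132, offset 9.
AQI = 201 + 99/132·9 ≈ 207.75 ⇒ 208.
NO₂: row 346–771 (AQI 101–150). (150−101)·(552−346)/(771−346) + 101 = 49·206/425 + 101 ≈ 124.75 → 125.
Sub-indices: CO→268, PM10→208, NO₂→125. Ranked high→low: 268, 208, 125. Second-highest sub-index = 208.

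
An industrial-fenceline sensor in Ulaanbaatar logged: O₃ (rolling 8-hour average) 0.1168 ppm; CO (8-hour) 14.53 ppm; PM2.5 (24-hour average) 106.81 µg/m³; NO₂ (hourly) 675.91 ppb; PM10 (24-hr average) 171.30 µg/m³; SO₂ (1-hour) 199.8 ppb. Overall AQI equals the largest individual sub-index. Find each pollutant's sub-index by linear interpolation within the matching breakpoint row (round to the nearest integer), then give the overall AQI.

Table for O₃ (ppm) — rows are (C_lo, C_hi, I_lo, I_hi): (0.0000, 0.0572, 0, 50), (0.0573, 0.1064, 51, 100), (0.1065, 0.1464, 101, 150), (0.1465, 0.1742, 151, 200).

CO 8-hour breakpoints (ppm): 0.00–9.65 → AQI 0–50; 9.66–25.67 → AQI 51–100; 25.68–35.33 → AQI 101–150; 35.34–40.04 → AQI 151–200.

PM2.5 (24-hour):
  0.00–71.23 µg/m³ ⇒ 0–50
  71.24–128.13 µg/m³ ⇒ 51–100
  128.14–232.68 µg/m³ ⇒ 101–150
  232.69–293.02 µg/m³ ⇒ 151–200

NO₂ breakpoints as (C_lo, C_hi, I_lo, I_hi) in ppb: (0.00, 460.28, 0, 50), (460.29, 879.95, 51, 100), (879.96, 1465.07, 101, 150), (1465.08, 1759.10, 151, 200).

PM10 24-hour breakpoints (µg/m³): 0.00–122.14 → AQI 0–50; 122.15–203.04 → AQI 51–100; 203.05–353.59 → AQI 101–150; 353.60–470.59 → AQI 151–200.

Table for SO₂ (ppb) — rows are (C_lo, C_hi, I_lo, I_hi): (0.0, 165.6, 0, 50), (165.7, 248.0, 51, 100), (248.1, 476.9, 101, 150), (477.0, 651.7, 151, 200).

O₃ 0.1168: bracket 0.1065–0.1464 → index 101–150; slope 49/0.0399, offset 0.0103.
AQI = 101 + 49/0.0399·0.0103 ≈ 113.65 ⇒ 114.
CO 14.53: bracket 9.66–25.67 → index 51–100; slope 49/16.01, offset 4.87.
AQI = 51 + 49/16.01·4.87 ≈ 65.91 ⇒ 66.
PM2.5: 106.81 ∈ [71.24, 128.13] ↔ index [51, 100].
51 + (106.81−71.24)·(100−51)/(128.13−71.24) = 51 + 35.57·49/56.89 ≈ 81.64, so AQI = 82.
NO₂: 675.91 lies in 460.29–879.95, so I_lo=51, I_hi=100, C_lo=460.29, C_hi=879.95.
(100−51)/(879.95−460.29) × (675.91−460.29) + 51 = 49/419.66 × 215.62 + 51 ≈ 76.18 → 76.
PM10: 171.30 ∈ [122.15, 203.04] ↔ index [51, 100].
51 + (171.30−122.15)·(100−51)/(203.04−122.15) = 51 + 49.15·49/80.89 ≈ 80.77, so AQI = 81.
SO₂: 199.8 ∈ [165.7, 248.0] ↔ index [51, 100].
51 + (199.8−165.7)·(100−51)/(248.0−165.7) = 51 + 34.1·49/82.3 ≈ 71.30, so AQI = 71.
Sub-indices: O₃→114, CO→66, PM2.5→82, NO₂→76, PM10→81, SO₂→71. Overall AQI = max = 114; dominant pollutant is O₃.

114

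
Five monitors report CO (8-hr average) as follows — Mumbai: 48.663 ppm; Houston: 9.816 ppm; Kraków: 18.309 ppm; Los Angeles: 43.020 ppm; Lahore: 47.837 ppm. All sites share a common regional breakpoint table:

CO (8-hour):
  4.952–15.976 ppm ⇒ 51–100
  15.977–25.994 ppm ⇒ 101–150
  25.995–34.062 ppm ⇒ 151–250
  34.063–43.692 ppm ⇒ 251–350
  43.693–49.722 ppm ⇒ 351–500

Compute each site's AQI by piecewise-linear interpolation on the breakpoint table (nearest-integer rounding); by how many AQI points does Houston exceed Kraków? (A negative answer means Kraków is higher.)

Mumbai: 48.663 lies in 43.693–49.722, so I_lo=351, I_hi=500, C_lo=43.693, C_hi=49.722.
(500−351)/(49.722−43.693) × (48.663−43.693) + 351 = 149/6.029 × 4.970 + 351 ≈ 473.83 → 474.
Houston: 9.816 lies in 4.952–15.976, so I_lo=51, I_hi=100, C_lo=4.952, C_hi=15.976.
(100−51)/(15.976−4.952) × (9.816−4.952) + 51 = 49/11.024 × 4.864 + 51 ≈ 72.62 → 73.
Kraków: row 15.977–25.994 (AQI 101–150). (150−101)·(18.309−15.977)/(25.994−15.977) + 101 = 49·2.332/10.017 + 101 ≈ 112.41 → 112.
Los Angeles: 43.020 ∈ [34.063, 43.692] ↔ index [251, 350].
251 + (43.020−34.063)·(350−251)/(43.692−34.063) = 251 + 8.957·99/9.629 ≈ 343.09, so AQI = 343.
Lahore 47.837: bracket 43.693–49.722 → index 351–500; slope 149/6.029, offset 4.144.
AQI = 351 + 149/6.029·4.144 ≈ 453.41 ⇒ 453.
AQIs: Mumbai=474, Houston=73, Kraków=112, Los Angeles=343, Lahore=453. Houston (73) − Kraków (112) = -39.

-39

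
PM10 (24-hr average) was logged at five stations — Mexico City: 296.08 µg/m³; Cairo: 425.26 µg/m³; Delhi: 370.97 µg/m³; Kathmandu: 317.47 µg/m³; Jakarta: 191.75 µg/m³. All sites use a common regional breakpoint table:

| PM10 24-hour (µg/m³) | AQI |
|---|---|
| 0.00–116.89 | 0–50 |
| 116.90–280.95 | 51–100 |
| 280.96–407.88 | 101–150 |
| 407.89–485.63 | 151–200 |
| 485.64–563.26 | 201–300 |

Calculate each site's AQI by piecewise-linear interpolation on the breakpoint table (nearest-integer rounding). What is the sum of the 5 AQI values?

Mexico City: row 280.96–407.88 (AQI 101–150). (150−101)·(296.08−280.96)/(407.88−280.96) + 101 = 49·15.12/126.92 + 101 ≈ 106.84 → 107.
Cairo 425.26: bracket 407.89–485.63 → index 151–200; slope 49/77.74, offset 17.37.
AQI = 151 + 49/77.74·17.37 ≈ 161.95 ⇒ 162.
Delhi: row 280.96–407.88 (AQI 101–150). (150−101)·(370.97−280.96)/(407.88−280.96) + 101 = 49·90.01/126.92 + 101 ≈ 135.75 → 136.
Kathmandu: 317.47 ∈ [280.96, 407.88] ↔ index [101, 150].
101 + (317.47−280.96)·(150−101)/(407.88−280.96) = 101 + 36.51·49/126.92 ≈ 115.10, so AQI = 115.
Jakarta: row 116.90–280.95 (AQI 51–100). (100−51)·(191.75−116.90)/(280.95−116.90) + 51 = 49·74.85/164.05 + 51 ≈ 73.36 → 73.
AQIs: Mexico City=107, Cairo=162, Delhi=136, Kathmandu=115, Jakarta=73. Sum = 107 + 162 + 136 + 115 + 73 = 593.

593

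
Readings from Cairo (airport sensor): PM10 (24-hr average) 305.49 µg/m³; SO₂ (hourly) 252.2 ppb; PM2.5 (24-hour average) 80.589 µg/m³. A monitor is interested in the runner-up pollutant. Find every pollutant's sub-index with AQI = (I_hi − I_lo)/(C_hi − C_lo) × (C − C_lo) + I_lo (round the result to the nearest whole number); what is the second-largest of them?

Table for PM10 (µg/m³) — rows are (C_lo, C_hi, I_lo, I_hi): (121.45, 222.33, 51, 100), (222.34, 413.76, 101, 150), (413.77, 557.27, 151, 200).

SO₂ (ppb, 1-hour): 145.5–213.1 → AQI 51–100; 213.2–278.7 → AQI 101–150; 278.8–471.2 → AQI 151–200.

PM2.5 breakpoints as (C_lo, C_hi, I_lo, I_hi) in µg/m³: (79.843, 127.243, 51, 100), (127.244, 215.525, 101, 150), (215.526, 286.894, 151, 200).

PM10 305.49: bracket 222.34–413.76 → index 101–150; slope 49/191.42, offset 83.15.
AQI = 101 + 49/191.42·83.15 ≈ 122.28 ⇒ 122.
SO₂: 252.2 lies in 213.2–278.7, so I_lo=101, I_hi=150, C_lo=213.2, C_hi=278.7.
(150−101)/(278.7−213.2) × (252.2−213.2) + 101 = 49/65.5 × 39.0 + 101 ≈ 130.18 → 130.
PM2.5: 80.589 lies in 79.843–127.243, so I_lo=51, I_hi=100, C_lo=79.843, C_hi=127.243.
(100−51)/(127.243−79.843) × (80.589−79.843) + 51 = 49/47.400 × 0.746 + 51 ≈ 51.77 → 52.
Sub-indices: PM10→122, SO₂→130, PM2.5→52. Ranked high→low: 130, 122, 52. Second-highest sub-index = 122.

122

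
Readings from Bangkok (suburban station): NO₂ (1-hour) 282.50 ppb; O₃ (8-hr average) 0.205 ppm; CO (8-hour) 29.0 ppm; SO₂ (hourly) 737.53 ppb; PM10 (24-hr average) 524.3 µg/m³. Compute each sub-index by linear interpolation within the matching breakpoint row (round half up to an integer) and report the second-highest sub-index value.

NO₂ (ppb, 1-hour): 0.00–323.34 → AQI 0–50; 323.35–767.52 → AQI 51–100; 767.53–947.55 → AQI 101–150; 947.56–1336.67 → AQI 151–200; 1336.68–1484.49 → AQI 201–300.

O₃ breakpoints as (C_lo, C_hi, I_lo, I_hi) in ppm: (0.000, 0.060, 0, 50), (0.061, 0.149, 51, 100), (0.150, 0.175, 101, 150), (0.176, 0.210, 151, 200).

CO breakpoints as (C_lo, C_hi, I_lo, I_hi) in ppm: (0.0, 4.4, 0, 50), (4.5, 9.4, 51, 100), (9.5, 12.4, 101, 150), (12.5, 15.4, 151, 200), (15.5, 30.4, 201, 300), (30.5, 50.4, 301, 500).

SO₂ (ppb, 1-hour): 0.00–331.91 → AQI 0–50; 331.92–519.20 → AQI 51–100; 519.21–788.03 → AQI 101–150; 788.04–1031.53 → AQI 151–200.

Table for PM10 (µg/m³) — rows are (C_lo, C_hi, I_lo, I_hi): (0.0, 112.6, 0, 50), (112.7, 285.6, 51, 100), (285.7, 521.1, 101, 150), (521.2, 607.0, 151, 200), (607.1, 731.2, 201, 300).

193

NO₂: row 0.00–323.34 (AQI 0–50). (50−0)·(282.50−0.00)/(323.34−0.00) + 0 = 50·282.50/323.34 + 0 ≈ 43.68 → 44.
O₃ 0.205: bracket 0.176–0.210 → index 151–200; slope 49/0.034, offset 0.029.
AQI = 151 + 49/0.034·0.029 ≈ 192.79 ⇒ 193.
CO: 29.0 lies in 15.5–30.4, so I_lo=201, I_hi=300, C_lo=15.5, C_hi=30.4.
(300−201)/(30.4−15.5) × (29.0−15.5) + 201 = 99/14.9 × 13.5 + 201 ≈ 290.70 → 291.
SO₂: 737.53 ∈ [519.21, 788.03] ↔ index [101, 150].
101 + (737.53−519.21)·(150−101)/(788.03−519.21) = 101 + 218.32·49/268.82 ≈ 140.79, so AQI = 141.
PM10: row 521.2–607.0 (AQI 151–200). (200−151)·(524.3−521.2)/(607.0−521.2) + 151 = 49·3.1/85.8 + 151 ≈ 152.77 → 153.
Sub-indices: NO₂→44, O₃→193, CO→291, SO₂→141, PM10→153. Ranked high→low: 291, 193, 153, 141, 44. Second-highest sub-index = 193.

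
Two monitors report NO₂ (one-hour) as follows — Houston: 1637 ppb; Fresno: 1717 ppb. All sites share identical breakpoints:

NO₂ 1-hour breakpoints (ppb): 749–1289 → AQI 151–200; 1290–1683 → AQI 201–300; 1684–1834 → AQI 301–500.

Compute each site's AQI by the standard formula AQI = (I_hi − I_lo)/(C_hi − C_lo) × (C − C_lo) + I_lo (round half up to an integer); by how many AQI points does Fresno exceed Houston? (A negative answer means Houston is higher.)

57

Houston: row 1290–1683 (AQI 201–300). (300−201)·(1637−1290)/(1683−1290) + 201 = 99·347/393 + 201 ≈ 288.41 → 288.
Fresno: row 1684–1834 (AQI 301–500). (500−301)·(1717−1684)/(1834−1684) + 301 = 199·33/150 + 301 ≈ 344.78 → 345.
AQIs: Houston=288, Fresno=345. Fresno (345) − Houston (288) = 57.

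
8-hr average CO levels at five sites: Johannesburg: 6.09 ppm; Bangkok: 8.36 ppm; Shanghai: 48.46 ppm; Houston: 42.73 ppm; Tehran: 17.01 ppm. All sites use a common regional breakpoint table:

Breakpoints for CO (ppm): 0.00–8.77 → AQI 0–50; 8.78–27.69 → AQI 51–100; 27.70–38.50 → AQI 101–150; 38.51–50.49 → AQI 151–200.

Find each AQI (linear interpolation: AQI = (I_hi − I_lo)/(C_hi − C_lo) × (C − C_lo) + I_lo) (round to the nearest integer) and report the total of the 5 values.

515

Johannesburg: 6.09 lies in 0.00–8.77, so I_lo=0, I_hi=50, C_lo=0.00, C_hi=8.77.
(50−0)/(8.77−0.00) × (6.09−0.00) + 0 = 50/8.77 × 6.09 + 0 ≈ 34.72 → 35.
Bangkok: 8.36 lies in 0.00–8.77, so I_lo=0, I_hi=50, C_lo=0.00, C_hi=8.77.
(50−0)/(8.77−0.00) × (8.36−0.00) + 0 = 50/8.77 × 8.36 + 0 ≈ 47.66 → 48.
Shanghai: 48.46 lies in 38.51–50.49, so I_lo=151, I_hi=200, C_lo=38.51, C_hi=50.49.
(200−151)/(50.49−38.51) × (48.46−38.51) + 151 = 49/11.98 × 9.95 + 151 ≈ 191.70 → 192.
Houston: 42.73 lies in 38.51–50.49, so I_lo=151, I_hi=200, C_lo=38.51, C_hi=50.49.
(200−151)/(50.49−38.51) × (42.73−38.51) + 151 = 49/11.98 × 4.22 + 151 ≈ 168.26 → 168.
Tehran 17.01: bracket 8.78–27.69 → index 51–100; slope 49/18.91, offset 8.23.
AQI = 51 + 49/18.91·8.23 ≈ 72.33 ⇒ 72.
AQIs: Johannesburg=35, Bangkok=48, Shanghai=192, Houston=168, Tehran=72. Sum = 35 + 48 + 192 + 168 + 72 = 515.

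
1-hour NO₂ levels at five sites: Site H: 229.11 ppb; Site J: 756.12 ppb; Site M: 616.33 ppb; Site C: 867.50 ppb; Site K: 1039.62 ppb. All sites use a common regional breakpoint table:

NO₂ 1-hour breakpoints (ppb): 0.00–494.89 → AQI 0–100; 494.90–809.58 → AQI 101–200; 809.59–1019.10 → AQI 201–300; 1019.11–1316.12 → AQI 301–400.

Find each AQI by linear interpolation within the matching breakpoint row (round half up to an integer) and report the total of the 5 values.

904

Site H: 229.11 lies in 0.00–494.89, so I_lo=0, I_hi=100, C_lo=0.00, C_hi=494.89.
(100−0)/(494.89−0.00) × (229.11−0.00) + 0 = 100/494.89 × 229.11 + 0 ≈ 46.30 → 46.
Site J: 756.12 lies in 494.90–809.58, so I_lo=101, I_hi=200, C_lo=494.90, C_hi=809.58.
(200−101)/(809.58−494.90) × (756.12−494.90) + 101 = 99/314.68 × 261.22 + 101 ≈ 183.18 → 183.
Site M: 616.33 lies in 494.90–809.58, so I_lo=101, I_hi=200, C_lo=494.90, C_hi=809.58.
(200−101)/(809.58−494.90) × (616.33−494.90) + 101 = 99/314.68 × 121.43 + 101 ≈ 139.20 → 139.
Site C: row 809.59–1019.10 (AQI 201–300). (300−201)·(867.50−809.59)/(1019.10−809.59) + 201 = 99·57.91/209.51 + 201 ≈ 228.36 → 228.
Site K: 1039.62 lies in 1019.11–1316.12, so I_lo=301, I_hi=400, C_lo=1019.11, C_hi=1316.12.
(400−301)/(1316.12−1019.11) × (1039.62−1019.11) + 301 = 99/297.01 × 20.51 + 301 ≈ 307.84 → 308.
AQIs: Site H=46, Site J=183, Site M=139, Site C=228, Site K=308. Sum = 46 + 183 + 139 + 228 + 308 = 904.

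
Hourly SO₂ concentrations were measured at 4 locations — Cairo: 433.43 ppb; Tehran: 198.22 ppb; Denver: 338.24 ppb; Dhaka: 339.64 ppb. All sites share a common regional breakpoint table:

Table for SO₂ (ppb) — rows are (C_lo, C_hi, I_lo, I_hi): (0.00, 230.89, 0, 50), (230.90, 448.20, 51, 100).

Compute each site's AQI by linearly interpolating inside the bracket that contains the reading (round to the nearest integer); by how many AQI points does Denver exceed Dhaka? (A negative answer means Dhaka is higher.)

Cairo 433.43: bracket 230.90–448.20 → index 51–100; slope 49/217.30, offset 202.53.
AQI = 51 + 49/217.30·202.53 ≈ 96.67 ⇒ 97.
Tehran: 198.22 ∈ [0.00, 230.89] ↔ index [0, 50].
0 + (198.22−0.00)·(50−0)/(230.89−0.00) = 0 + 198.22·50/230.89 ≈ 42.93, so AQI = 43.
Denver: 338.24 lies in 230.90–448.20, so I_lo=51, I_hi=100, C_lo=230.90, C_hi=448.20.
(100−51)/(448.20−230.90) × (338.24−230.90) + 51 = 49/217.30 × 107.34 + 51 ≈ 75.20 → 75.
Dhaka: 339.64 ∈ [230.90, 448.20] ↔ index [51, 100].
51 + (339.64−230.90)·(100−51)/(448.20−230.90) = 51 + 108.74·49/217.30 ≈ 75.52, so AQI = 76.
AQIs: Cairo=97, Tehran=43, Denver=75, Dhaka=76. Denver (75) − Dhaka (76) = -1.

-1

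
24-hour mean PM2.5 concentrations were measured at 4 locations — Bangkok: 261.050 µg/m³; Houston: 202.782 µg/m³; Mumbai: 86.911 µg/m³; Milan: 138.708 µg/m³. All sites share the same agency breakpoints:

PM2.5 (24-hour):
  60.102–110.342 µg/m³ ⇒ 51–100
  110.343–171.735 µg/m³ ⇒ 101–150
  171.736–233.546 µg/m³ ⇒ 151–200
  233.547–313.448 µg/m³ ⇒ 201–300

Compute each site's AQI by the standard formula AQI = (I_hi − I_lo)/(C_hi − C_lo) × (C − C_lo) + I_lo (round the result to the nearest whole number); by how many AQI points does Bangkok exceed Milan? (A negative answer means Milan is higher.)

111

Bangkok 261.050: bracket 233.547–313.448 → index 201–300; slope 99/79.901, offset 27.503.
AQI = 201 + 99/79.901·27.503 ≈ 235.08 ⇒ 235.
Houston: 202.782 ∈ [171.736, 233.546] ↔ index [151, 200].
151 + (202.782−171.736)·(200−151)/(233.546−171.736) = 151 + 31.046·49/61.810 ≈ 175.61, so AQI = 176.
Mumbai: 86.911 lies in 60.102–110.342, so I_lo=51, I_hi=100, C_lo=60.102, C_hi=110.342.
(100−51)/(110.342−60.102) × (86.911−60.102) + 51 = 49/50.240 × 26.809 + 51 ≈ 77.15 → 77.
Milan: 138.708 lies in 110.343–171.735, so I_lo=101, I_hi=150, C_lo=110.343, C_hi=171.735.
(150−101)/(171.735−110.343) × (138.708−110.343) + 101 = 49/61.392 × 28.365 + 101 ≈ 123.64 → 124.
AQIs: Bangkok=235, Houston=176, Mumbai=77, Milan=124. Bangkok (235) − Milan (124) = 111.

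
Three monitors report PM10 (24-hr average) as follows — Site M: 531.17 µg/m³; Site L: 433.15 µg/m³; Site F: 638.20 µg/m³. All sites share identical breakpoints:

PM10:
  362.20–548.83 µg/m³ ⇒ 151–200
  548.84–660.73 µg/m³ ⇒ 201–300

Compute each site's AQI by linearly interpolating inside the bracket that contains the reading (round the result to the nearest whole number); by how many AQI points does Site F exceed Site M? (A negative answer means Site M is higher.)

85

Site M 531.17: bracket 362.20–548.83 → index 151–200; slope 49/186.63, offset 168.97.
AQI = 151 + 49/186.63·168.97 ≈ 195.36 ⇒ 195.
Site L: row 362.20–548.83 (AQI 151–200). (200−151)·(433.15−362.20)/(548.83−362.20) + 151 = 49·70.95/186.63 + 151 ≈ 169.63 → 170.
Site F: 638.20 lies in 548.84–660.73, so I_lo=201, I_hi=300, C_lo=548.84, C_hi=660.73.
(300−201)/(660.73−548.84) × (638.20−548.84) + 201 = 99/111.89 × 89.36 + 201 ≈ 280.07 → 280.
AQIs: Site M=195, Site L=170, Site F=280. Site F (280) − Site M (195) = 85.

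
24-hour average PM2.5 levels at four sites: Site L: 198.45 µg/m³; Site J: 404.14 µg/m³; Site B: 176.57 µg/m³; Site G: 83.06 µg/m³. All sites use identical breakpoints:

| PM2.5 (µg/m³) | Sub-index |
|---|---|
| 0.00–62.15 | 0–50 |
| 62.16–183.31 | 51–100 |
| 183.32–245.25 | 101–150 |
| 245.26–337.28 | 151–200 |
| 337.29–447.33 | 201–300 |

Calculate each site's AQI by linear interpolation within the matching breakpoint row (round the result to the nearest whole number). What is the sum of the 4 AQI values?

Site L: row 183.32–245.25 (AQI 101–150). (150−101)·(198.45−183.32)/(245.25−183.32) + 101 = 49·15.13/61.93 + 101 ≈ 112.97 → 113.
Site J: 404.14 ∈ [337.29, 447.33] ↔ index [201, 300].
201 + (404.14−337.29)·(300−201)/(447.33−337.29) = 201 + 66.85·99/110.04 ≈ 261.14, so AQI = 261.
Site B: row 62.16–183.31 (AQI 51–100). (100−51)·(176.57−62.16)/(183.31−62.16) + 51 = 49·114.41/121.15 + 51 ≈ 97.27 → 97.
Site G 83.06: bracket 62.16–183.31 → index 51–100; slope 49/121.15, offset 20.90.
AQI = 51 + 49/121.15·20.90 ≈ 59.45 ⇒ 59.
AQIs: Site L=113, Site J=261, Site B=97, Site G=59. Sum = 113 + 261 + 97 + 59 = 530.

530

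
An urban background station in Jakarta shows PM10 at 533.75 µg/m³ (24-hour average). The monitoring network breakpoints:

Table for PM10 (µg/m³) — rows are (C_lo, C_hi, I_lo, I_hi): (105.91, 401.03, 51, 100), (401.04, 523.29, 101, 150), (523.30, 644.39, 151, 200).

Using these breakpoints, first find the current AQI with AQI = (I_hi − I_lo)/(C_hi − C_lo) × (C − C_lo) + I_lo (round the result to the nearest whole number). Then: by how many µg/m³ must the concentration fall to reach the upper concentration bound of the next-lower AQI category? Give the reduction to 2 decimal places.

PM10 533.75: bracket 523.30–644.39 → index 151–200; slope 49/121.09, offset 10.45.
AQI = 151 + 49/121.09·10.45 ≈ 155.23 ⇒ 155.
Current AQI 155 is in the Unhealthy range (151–200). The next-lower category tops out at AQI 150, whose upper concentration bound is 523.29 µg/m³.
Reduction needed = 533.75 − 523.29 = 10.46 µg/m³.

10.46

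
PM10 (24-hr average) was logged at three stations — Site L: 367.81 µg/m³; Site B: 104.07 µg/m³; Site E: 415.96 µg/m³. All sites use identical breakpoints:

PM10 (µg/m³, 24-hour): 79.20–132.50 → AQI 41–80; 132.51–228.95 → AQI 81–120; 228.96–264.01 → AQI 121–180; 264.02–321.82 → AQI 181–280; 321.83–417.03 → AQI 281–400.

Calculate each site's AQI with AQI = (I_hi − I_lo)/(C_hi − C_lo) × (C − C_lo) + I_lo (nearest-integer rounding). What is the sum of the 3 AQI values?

796

Site L: 367.81 ∈ [321.83, 417.03] ↔ index [281, 400].
281 + (367.81−321.83)·(400−281)/(417.03−321.83) = 281 + 45.98·119/95.20 ≈ 338.48, so AQI = 338.
Site B: 104.07 ∈ [79.20, 132.50] ↔ index [41, 80].
41 + (104.07−79.20)·(80−41)/(132.50−79.20) = 41 + 24.87·39/53.30 ≈ 59.20, so AQI = 59.
Site E: 415.96 lies in 321.83–417.03, so I_lo=281, I_hi=400, C_lo=321.83, C_hi=417.03.
(400−281)/(417.03−321.83) × (415.96−321.83) + 281 = 119/95.20 × 94.13 + 281 ≈ 398.66 → 399.
AQIs: Site L=338, Site B=59, Site E=399. Sum = 338 + 59 + 399 = 796.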